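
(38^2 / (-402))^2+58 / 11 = 8077382 / 444411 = 18.18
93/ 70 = 1.33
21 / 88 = 0.24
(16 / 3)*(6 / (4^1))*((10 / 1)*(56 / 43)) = 4480 / 43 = 104.19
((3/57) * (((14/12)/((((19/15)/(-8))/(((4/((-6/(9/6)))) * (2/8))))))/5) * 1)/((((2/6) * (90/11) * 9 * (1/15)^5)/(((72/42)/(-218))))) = -4.72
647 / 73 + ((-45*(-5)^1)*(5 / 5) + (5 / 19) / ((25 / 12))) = 1622716 / 6935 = 233.99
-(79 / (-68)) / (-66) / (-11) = 79 / 49368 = 0.00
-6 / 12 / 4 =-1 / 8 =-0.12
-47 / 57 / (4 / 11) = -2.27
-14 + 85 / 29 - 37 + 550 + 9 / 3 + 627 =1131.93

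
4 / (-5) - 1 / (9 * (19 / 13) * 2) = -1433 / 1710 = -0.84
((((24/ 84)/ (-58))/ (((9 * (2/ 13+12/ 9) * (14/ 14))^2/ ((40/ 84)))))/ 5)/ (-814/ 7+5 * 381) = -169/ 115431624882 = -0.00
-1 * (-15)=15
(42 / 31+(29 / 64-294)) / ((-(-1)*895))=-579709 / 1775680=-0.33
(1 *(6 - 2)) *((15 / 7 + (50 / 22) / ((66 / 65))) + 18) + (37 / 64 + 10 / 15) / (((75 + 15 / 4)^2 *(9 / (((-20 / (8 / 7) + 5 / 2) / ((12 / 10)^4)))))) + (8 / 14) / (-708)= 118348745287303 / 1321983343296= 89.52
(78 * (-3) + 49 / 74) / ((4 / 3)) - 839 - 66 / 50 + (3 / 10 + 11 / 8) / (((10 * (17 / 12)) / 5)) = -127653311 / 125800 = -1014.73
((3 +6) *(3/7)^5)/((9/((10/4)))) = 1215/33614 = 0.04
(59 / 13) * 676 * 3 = 9204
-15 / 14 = -1.07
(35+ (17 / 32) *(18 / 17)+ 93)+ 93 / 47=98167 / 752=130.54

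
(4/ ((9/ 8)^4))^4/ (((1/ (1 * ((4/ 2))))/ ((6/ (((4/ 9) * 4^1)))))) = 18014398509481984/ 68630377364883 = 262.48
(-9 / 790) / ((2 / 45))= -0.26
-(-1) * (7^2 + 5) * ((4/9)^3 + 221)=322346/27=11938.74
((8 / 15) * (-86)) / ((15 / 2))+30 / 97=-126722 / 21825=-5.81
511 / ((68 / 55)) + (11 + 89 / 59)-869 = -1778049 / 4012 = -443.18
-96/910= -48/455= -0.11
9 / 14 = 0.64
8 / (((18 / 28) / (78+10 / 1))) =9856 / 9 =1095.11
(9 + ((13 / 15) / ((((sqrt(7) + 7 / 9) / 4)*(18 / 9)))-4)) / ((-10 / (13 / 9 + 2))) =-13733 / 8325-1209*sqrt(7) / 12950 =-1.90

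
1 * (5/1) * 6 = 30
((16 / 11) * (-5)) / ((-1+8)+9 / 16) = -0.96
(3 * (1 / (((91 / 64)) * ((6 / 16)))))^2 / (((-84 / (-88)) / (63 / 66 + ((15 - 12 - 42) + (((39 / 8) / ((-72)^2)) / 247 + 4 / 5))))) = -550963979264 / 446056065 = -1235.19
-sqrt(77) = -8.77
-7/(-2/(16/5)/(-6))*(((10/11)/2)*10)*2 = -610.91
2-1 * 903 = -901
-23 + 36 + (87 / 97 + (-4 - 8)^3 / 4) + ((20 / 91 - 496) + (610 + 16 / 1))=-2541146 / 8827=-287.88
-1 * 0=0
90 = 90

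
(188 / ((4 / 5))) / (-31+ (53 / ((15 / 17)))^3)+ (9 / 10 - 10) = -33271461833 / 3656640380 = -9.10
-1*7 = -7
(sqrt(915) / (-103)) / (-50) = sqrt(915) / 5150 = 0.01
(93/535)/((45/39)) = 403/2675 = 0.15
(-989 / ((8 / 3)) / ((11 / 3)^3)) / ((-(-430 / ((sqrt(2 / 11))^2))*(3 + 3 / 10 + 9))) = -621 / 2401124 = -0.00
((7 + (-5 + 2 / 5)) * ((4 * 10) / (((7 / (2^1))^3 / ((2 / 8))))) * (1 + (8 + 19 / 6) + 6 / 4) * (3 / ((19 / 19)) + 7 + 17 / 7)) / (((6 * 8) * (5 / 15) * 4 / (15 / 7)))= 3.18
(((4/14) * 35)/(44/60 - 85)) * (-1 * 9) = 675/632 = 1.07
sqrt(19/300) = sqrt(57)/30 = 0.25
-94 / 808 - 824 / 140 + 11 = 70671 / 14140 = 5.00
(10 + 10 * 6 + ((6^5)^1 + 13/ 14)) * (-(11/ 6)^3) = -48739889/ 1008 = -48353.06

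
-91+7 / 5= -448 / 5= -89.60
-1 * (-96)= 96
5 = 5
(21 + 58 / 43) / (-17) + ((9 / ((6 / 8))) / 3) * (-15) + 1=-44090 / 731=-60.31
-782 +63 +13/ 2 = -712.50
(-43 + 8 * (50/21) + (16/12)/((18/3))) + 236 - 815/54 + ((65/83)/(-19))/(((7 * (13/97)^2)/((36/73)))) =15921802847/80814942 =197.02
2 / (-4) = -1 / 2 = -0.50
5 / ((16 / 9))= 45 / 16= 2.81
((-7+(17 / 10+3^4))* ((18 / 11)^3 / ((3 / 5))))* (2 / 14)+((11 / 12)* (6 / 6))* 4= 2309899 / 27951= 82.64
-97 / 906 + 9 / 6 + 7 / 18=4843 / 2718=1.78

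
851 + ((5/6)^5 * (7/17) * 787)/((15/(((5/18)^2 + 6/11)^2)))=4303735619443021/5037346423296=854.37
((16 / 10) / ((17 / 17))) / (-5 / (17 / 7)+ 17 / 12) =-1632 / 655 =-2.49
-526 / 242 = -263 / 121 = -2.17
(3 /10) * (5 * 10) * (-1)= -15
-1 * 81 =-81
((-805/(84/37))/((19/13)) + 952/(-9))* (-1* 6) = 238297/114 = 2090.32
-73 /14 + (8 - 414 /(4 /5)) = -3603 /7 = -514.71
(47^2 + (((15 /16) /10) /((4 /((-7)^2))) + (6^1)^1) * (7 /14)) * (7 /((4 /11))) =43614263 /1024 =42592.05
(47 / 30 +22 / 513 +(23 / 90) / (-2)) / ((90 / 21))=106421 / 307800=0.35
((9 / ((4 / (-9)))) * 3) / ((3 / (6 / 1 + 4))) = -405 / 2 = -202.50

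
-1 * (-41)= 41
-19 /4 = -4.75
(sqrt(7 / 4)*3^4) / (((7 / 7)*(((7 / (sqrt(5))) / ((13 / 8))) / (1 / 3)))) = 351*sqrt(35) / 112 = 18.54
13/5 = 2.60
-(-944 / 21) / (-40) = -118 / 105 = -1.12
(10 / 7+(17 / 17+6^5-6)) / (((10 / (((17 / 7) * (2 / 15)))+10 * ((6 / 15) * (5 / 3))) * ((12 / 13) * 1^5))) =12023947 / 53620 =224.24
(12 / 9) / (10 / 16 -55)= -32 / 1305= -0.02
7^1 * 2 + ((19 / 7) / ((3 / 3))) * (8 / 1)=250 / 7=35.71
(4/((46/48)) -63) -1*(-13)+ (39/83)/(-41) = -3587659/78269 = -45.84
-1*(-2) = 2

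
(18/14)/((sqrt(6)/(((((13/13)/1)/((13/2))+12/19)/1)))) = 291 * sqrt(6)/1729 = 0.41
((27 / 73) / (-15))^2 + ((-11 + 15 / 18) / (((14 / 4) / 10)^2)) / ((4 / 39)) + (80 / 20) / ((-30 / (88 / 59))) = -935208795217 / 1155460425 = -809.38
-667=-667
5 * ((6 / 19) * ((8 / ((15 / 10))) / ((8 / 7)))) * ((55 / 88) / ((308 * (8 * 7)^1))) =25 / 93632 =0.00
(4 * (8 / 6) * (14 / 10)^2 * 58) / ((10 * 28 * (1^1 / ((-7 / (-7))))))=812 / 375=2.17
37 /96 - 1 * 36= -3419 /96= -35.61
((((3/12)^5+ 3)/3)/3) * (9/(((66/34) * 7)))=7463/33792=0.22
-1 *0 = 0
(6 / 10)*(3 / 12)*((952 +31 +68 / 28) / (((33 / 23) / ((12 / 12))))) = 79327 / 770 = 103.02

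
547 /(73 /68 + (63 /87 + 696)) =1078684 /1376057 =0.78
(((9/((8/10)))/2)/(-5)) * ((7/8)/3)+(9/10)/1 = 183/320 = 0.57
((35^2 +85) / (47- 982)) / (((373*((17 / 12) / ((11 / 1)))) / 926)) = -2911344 / 107797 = -27.01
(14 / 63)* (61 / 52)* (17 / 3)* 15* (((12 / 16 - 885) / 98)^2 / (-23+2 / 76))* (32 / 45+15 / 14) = -379712334509 / 2712784256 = -139.97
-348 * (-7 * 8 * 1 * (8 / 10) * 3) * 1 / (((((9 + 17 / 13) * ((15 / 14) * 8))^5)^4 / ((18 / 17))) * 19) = 307839173491856907512914419217030258112603 / 99212985248986096849665600119169495984020345318050627584000000000000000000000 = 0.00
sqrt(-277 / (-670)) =0.64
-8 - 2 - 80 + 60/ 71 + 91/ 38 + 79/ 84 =-9724747/ 113316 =-85.82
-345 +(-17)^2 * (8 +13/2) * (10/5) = 8036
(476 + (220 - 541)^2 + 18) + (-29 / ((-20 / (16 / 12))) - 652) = 1543274 / 15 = 102884.93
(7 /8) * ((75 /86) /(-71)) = -525 /48848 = -0.01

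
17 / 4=4.25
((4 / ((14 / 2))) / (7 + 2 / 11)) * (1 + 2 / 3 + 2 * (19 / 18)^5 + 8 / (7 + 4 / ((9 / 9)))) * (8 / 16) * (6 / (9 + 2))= 0.11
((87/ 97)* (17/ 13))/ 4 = 1479/ 5044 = 0.29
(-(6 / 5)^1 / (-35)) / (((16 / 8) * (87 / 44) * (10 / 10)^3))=44 / 5075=0.01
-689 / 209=-3.30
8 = 8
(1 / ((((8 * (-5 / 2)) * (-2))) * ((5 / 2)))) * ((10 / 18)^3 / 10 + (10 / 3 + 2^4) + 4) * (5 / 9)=6809 / 52488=0.13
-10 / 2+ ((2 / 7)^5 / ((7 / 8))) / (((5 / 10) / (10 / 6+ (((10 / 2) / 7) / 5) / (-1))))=-12336761 / 2470629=-4.99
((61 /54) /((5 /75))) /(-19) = -305 /342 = -0.89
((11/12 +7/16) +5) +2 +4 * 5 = 1361/48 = 28.35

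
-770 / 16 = -385 / 8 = -48.12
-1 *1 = -1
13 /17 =0.76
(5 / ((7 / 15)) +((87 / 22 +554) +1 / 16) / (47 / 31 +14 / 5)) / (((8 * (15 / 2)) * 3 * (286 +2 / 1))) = 7692649 / 2848462848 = 0.00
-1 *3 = -3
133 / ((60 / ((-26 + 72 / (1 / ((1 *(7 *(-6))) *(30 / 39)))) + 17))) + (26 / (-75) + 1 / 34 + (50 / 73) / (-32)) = -100216834723 / 19359600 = -5176.60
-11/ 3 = -3.67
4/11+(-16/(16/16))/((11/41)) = -652/11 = -59.27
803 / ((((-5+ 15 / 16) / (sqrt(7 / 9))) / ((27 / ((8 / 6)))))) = -86724 * sqrt(7) / 65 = -3530.00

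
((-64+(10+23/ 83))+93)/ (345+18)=0.11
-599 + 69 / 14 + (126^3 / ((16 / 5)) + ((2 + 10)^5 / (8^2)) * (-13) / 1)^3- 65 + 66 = 189686654016299347.30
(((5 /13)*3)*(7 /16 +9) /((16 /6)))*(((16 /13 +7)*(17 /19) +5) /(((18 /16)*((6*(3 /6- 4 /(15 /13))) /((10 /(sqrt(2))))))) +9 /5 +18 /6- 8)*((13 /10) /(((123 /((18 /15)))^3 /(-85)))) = 23103 /17230250 +3919809*sqrt(2) /3030180686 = 0.00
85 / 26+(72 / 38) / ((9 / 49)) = 6711 / 494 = 13.59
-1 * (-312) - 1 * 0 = 312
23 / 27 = 0.85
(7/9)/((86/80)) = 280/387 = 0.72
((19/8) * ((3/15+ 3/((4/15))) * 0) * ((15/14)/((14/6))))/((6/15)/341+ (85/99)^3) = 0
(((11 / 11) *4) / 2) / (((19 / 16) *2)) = 16 / 19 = 0.84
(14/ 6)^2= 5.44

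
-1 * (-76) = 76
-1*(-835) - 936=-101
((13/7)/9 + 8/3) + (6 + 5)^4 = 922564/63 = 14643.87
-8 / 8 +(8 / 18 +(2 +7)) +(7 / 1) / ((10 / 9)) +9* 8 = 7807 / 90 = 86.74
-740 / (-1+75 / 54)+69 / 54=-1901.58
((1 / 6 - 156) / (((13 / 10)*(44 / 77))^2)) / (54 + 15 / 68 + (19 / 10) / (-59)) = -5.21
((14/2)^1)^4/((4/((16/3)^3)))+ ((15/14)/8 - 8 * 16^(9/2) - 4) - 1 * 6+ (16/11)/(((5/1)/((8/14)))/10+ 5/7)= -5939053402001/2960496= -2006100.80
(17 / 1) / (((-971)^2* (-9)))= -17 / 8485569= -0.00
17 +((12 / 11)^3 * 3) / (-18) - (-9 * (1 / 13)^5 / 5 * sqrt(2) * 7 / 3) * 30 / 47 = 126 * sqrt(2) / 17450771 +22339 / 1331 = 16.78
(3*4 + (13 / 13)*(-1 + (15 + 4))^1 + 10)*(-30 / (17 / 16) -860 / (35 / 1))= -251360 / 119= -2112.27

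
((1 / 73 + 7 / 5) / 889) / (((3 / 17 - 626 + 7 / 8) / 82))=-46784 / 224219135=-0.00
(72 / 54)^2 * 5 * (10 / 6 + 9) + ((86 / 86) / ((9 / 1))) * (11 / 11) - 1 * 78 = 457 / 27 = 16.93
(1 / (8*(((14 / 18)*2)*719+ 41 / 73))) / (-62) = -657 / 364652752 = -0.00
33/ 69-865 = -19884/ 23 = -864.52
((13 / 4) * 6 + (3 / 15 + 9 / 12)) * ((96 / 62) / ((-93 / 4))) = -6544 / 4805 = -1.36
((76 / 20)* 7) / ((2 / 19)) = 2527 / 10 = 252.70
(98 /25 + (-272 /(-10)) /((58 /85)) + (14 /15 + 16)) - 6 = 119006 /2175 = 54.72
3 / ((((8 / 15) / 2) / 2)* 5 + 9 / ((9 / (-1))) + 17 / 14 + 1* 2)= 126 / 121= 1.04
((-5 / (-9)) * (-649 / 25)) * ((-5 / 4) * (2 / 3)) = 12.02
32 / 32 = 1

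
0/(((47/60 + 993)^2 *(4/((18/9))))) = 0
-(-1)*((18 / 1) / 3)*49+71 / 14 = 4187 / 14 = 299.07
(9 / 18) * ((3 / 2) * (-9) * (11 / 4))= -297 / 16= -18.56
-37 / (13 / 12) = -444 / 13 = -34.15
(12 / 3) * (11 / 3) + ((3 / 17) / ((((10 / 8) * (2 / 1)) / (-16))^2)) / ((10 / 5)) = 23308 / 1275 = 18.28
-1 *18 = -18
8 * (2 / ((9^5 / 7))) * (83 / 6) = 4648 / 177147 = 0.03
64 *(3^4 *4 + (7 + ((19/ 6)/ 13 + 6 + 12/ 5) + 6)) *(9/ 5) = 12940896/ 325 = 39818.14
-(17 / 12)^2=-289 / 144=-2.01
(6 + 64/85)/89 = 574/7565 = 0.08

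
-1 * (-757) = 757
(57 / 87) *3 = 1.97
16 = 16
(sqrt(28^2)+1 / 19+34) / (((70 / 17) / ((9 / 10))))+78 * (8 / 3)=221.56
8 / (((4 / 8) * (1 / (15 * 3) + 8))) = 720 / 361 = 1.99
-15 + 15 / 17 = -240 / 17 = -14.12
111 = 111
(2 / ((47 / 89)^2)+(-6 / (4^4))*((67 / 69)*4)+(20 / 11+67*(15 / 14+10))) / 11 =68.24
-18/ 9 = -2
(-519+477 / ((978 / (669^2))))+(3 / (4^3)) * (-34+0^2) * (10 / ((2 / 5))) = 1135680255 / 5216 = 217730.11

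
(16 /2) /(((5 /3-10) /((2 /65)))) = -48 /1625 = -0.03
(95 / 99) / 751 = 95 / 74349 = 0.00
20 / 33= 0.61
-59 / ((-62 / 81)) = 4779 / 62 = 77.08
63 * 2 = 126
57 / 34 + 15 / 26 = 498 / 221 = 2.25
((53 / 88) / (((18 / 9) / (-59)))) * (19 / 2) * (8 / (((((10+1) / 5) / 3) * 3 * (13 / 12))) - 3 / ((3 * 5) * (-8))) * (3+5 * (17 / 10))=-26432190157 / 4026880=-6563.94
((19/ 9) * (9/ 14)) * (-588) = -798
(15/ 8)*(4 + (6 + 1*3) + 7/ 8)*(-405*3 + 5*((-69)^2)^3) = 449209352813175/ 32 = 14037792275411.72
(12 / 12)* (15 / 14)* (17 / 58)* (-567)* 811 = -16751205 / 116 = -144406.94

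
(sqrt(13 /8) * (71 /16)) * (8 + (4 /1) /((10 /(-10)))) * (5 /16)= 355 * sqrt(26) /256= 7.07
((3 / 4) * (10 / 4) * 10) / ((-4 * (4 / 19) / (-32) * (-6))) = -475 / 4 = -118.75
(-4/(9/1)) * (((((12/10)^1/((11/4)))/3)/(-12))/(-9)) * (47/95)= -376/1269675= -0.00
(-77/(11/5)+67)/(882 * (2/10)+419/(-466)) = 74560/408917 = 0.18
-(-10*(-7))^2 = -4900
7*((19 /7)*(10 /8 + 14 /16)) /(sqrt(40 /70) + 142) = 160531 /564576 - 323*sqrt(7) /564576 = 0.28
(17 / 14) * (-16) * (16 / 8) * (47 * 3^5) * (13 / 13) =-3106512 / 7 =-443787.43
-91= -91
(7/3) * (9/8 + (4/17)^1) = 1295/408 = 3.17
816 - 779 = 37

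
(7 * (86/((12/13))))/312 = 301/144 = 2.09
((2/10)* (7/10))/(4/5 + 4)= 7/240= 0.03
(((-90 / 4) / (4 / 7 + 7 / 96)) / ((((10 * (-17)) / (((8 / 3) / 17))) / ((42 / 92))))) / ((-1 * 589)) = -42336 / 1695230939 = -0.00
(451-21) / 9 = 47.78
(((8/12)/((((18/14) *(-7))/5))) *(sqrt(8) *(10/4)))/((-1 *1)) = 50 *sqrt(2)/27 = 2.62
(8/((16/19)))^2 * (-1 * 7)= -2527/4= -631.75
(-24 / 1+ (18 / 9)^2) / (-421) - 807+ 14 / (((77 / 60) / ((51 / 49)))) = -180536333 / 226919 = -795.60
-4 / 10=-2 / 5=-0.40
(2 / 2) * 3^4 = 81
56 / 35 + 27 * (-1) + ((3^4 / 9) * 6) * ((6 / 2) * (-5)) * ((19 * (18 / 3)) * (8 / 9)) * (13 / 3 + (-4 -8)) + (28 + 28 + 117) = 3147138 / 5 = 629427.60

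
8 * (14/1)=112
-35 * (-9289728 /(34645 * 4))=16257024 /6929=2346.23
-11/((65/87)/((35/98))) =-957/182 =-5.26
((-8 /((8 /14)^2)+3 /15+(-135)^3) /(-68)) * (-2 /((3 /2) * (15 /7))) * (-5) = 19136439 /170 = 112567.29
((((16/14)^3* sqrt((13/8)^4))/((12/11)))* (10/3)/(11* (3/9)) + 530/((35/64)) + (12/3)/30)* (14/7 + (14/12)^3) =129265505/37044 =3489.51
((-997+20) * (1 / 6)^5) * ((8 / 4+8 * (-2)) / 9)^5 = 16420439 / 14348907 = 1.14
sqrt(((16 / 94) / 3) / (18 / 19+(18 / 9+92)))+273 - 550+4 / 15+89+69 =-1781 / 15+sqrt(2416458) / 63591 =-118.71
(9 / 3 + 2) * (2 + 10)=60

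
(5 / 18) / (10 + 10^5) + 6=2160217 / 360036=6.00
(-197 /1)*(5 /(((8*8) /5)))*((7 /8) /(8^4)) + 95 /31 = 198160715 /65011712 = 3.05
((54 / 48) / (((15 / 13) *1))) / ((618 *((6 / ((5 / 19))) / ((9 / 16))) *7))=39 / 7013888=0.00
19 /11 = 1.73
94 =94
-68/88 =-17/22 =-0.77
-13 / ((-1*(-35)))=-13 / 35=-0.37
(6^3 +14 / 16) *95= 20603.12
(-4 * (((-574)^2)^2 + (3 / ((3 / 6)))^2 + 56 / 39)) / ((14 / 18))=-50803475399088 / 91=-558279949440.53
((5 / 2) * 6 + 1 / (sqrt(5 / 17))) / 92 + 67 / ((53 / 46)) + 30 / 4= sqrt(85) / 460 + 320909 / 4876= 65.83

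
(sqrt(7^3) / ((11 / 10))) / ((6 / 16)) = 560 * sqrt(7) / 33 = 44.90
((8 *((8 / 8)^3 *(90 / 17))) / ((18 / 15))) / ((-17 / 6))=-3600 / 289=-12.46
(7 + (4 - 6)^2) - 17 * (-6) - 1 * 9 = 104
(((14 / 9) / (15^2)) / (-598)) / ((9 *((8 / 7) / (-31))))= 1519 / 43594200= 0.00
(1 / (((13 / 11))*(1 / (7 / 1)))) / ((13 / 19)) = 1463 / 169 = 8.66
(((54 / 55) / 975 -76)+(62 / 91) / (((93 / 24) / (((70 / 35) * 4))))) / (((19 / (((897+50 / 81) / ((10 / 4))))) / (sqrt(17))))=-1357203246836 * sqrt(17) / 962836875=-5811.88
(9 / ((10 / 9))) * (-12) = -97.20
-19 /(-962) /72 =19 /69264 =0.00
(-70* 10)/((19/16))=-11200/19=-589.47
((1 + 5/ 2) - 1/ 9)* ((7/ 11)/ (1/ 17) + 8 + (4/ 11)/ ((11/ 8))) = 140849/ 2178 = 64.67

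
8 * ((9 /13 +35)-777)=-77096 /13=-5930.46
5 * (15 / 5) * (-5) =-75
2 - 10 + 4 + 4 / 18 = -34 / 9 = -3.78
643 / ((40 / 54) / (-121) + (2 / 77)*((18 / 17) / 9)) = -249981039 / 1192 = -209715.64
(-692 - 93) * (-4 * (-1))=-3140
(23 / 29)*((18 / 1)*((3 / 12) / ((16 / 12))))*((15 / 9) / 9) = 115 / 232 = 0.50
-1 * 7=-7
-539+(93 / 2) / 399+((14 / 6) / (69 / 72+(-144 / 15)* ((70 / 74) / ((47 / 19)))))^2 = -1834925611156327 / 3409732161626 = -538.14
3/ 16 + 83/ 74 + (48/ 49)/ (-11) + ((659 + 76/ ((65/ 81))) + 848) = 33245875853/ 20740720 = 1602.93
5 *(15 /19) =75 /19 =3.95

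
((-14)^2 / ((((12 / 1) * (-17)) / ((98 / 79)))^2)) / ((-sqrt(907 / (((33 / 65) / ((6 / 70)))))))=-117649 * sqrt(907907) / 191401428231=-0.00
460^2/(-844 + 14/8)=-251.23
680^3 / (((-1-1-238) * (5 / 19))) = -14935520 / 3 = -4978506.67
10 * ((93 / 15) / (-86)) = -31 / 43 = -0.72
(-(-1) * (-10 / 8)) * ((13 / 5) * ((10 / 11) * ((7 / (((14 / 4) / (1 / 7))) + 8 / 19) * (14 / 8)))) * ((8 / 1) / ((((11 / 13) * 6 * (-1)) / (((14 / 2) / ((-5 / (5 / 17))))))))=-278005 / 117249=-2.37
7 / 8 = 0.88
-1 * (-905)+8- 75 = 838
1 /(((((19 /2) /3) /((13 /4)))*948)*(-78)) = -0.00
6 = 6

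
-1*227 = -227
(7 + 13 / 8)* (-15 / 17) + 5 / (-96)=-12505 / 1632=-7.66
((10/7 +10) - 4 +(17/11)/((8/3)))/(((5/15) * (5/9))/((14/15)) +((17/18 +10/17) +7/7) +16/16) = 83861/39072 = 2.15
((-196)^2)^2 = 1475789056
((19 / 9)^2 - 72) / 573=-5471 / 46413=-0.12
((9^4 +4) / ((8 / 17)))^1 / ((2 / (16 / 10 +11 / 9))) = 2834767 / 144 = 19685.88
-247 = -247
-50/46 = -25/23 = -1.09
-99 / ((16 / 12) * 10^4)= -297 / 40000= -0.01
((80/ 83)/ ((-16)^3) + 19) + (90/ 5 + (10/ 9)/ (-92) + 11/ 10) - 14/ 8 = 799126793/ 21991680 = 36.34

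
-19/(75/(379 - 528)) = 2831/75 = 37.75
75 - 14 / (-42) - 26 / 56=6289 / 84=74.87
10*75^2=56250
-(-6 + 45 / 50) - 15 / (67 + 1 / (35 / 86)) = 118731 / 24310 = 4.88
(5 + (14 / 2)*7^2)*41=14268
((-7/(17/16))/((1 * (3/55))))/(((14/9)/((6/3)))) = -2640/17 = -155.29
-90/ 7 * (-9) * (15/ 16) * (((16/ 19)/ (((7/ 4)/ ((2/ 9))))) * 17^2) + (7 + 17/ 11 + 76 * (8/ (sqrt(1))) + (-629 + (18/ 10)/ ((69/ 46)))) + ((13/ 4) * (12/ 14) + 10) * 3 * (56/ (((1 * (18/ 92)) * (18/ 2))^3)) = 33876637388597/ 9070812135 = 3734.69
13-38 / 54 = 332 / 27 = 12.30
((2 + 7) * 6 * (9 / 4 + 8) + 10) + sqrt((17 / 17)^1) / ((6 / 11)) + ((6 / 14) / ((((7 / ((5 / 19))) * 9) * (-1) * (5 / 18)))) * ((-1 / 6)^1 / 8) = 12631811 / 22344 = 565.33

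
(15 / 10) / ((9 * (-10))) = -1 / 60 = -0.02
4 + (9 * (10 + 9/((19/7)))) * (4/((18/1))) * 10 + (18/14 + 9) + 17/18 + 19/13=8807759/31122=283.01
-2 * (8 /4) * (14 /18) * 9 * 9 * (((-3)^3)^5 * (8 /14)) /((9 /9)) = 2066242608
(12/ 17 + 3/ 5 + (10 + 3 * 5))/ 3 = 2236/ 255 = 8.77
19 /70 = 0.27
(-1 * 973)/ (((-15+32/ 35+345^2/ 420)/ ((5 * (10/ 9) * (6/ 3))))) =-13622000/ 339327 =-40.14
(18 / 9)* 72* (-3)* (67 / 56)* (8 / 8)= -3618 / 7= -516.86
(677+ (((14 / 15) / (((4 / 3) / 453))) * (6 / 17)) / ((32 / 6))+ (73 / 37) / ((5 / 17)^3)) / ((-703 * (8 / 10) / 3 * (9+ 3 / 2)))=-975617103 / 2476247200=-0.39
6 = 6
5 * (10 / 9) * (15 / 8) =125 / 12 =10.42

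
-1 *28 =-28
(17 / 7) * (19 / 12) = 3.85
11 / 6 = 1.83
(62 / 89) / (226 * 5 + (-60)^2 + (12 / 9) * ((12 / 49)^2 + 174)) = 74431 / 530170953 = 0.00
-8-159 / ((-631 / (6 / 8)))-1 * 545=-1395295 / 2524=-552.81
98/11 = 8.91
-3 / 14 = -0.21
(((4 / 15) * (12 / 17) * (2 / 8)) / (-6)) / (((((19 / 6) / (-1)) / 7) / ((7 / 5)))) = 196 / 8075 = 0.02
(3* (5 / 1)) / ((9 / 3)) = 5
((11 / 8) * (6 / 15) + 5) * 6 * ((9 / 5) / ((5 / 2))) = 2997 / 125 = 23.98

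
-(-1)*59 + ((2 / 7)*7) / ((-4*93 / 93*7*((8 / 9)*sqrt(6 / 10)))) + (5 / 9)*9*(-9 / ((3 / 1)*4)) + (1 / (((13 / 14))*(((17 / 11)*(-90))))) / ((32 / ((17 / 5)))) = 5171323 / 93600 -3*sqrt(15) / 112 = 55.15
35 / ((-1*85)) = -7 / 17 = -0.41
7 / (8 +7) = 7 / 15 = 0.47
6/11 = 0.55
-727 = -727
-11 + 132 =121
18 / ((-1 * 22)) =-9 / 11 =-0.82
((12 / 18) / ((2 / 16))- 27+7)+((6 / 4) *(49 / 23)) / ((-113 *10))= -2287561 / 155940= -14.67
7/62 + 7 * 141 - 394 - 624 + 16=-923/62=-14.89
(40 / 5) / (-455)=-8 / 455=-0.02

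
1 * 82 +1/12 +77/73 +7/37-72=11.33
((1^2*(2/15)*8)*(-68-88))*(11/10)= -4576/25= -183.04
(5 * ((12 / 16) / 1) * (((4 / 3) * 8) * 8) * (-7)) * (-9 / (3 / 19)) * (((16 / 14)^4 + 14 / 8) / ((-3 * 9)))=-16342.83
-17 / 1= -17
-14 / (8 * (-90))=0.02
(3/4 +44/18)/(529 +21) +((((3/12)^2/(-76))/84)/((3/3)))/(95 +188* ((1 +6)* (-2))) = 248342021/42757989120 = 0.01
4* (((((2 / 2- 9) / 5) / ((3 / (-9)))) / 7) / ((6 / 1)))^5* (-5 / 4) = -1024 / 10504375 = -0.00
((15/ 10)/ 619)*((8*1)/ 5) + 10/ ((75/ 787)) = 974342/ 9285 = 104.94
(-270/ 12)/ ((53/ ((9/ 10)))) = -0.38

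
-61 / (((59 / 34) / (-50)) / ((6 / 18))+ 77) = -1700 / 2143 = -0.79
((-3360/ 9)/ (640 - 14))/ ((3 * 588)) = -20/ 59157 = -0.00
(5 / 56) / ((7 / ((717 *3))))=10755 / 392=27.44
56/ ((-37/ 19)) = -28.76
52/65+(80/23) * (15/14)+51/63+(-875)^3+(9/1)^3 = -231122793529/345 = -669921140.66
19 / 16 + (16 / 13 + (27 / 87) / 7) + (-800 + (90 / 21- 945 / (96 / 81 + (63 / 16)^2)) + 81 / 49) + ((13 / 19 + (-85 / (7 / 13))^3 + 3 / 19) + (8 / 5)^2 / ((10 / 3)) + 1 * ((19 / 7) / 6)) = -1338113233189785711913 / 340100085234000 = -3934468.97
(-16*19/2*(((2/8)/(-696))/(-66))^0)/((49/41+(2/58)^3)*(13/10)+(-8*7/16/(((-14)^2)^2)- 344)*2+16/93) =387872057516160/1751228119493773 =0.22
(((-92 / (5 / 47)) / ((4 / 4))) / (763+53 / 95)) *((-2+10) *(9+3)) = -3943488 / 36269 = -108.73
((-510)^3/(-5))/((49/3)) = 79590600/49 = 1624297.96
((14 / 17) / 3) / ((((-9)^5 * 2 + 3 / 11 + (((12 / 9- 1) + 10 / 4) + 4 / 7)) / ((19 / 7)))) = -5852 / 927512809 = -0.00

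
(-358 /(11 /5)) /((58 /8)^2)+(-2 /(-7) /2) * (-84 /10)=-198706 /46255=-4.30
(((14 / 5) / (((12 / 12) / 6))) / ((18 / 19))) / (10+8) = 133 / 135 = 0.99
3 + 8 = 11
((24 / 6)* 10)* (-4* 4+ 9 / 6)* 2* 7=-8120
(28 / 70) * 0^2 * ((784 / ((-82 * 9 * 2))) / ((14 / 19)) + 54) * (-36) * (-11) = 0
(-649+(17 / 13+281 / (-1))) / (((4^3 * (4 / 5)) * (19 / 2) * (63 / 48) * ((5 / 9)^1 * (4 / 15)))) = -543285 / 55328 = -9.82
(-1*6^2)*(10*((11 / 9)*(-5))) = 2200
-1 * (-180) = 180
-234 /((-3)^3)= 26 /3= 8.67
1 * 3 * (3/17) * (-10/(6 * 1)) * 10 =-150/17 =-8.82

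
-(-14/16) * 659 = 4613/8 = 576.62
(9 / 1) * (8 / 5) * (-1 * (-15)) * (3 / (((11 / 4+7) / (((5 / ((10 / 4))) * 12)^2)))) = 497664 / 13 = 38281.85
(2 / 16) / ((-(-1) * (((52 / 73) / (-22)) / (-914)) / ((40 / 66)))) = 166805 / 78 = 2138.53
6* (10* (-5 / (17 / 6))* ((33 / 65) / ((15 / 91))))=-5544 / 17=-326.12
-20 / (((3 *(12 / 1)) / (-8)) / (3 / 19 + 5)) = 3920 / 171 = 22.92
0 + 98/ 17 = 98/ 17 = 5.76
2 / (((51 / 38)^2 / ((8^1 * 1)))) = 23104 / 2601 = 8.88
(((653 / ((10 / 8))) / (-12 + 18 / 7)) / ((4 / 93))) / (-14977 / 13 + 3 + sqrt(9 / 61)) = 71842407 * sqrt(61) / 1497295025930 + 76298478347 / 68058864815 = 1.12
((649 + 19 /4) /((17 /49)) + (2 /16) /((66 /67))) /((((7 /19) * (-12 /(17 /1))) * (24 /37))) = -11891216177 /1064448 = -11171.25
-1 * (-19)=19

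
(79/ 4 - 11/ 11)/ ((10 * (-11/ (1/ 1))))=-15/ 88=-0.17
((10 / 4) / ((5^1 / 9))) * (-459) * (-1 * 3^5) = 1003833 / 2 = 501916.50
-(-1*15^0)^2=-1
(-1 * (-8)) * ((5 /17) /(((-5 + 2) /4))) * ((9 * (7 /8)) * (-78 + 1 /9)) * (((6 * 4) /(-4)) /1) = -196280 /17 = -11545.88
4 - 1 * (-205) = 209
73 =73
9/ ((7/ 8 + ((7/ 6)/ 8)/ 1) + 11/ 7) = 3024/ 871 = 3.47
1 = 1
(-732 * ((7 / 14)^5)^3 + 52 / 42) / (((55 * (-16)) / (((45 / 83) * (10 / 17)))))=-3137235 / 7120289792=-0.00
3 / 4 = 0.75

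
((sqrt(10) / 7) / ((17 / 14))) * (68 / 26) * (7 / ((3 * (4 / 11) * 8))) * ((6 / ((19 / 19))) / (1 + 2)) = 77 * sqrt(10) / 156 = 1.56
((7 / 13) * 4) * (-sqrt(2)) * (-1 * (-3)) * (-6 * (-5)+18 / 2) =-252 * sqrt(2) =-356.38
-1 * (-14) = 14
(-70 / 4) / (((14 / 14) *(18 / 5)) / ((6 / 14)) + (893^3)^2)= -175 / 5071176816415098574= -0.00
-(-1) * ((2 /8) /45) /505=0.00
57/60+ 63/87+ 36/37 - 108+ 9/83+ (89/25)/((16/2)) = -1866666939/17811800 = -104.80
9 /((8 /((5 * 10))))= 225 /4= 56.25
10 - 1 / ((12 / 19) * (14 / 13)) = 1433 / 168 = 8.53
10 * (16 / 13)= 160 / 13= 12.31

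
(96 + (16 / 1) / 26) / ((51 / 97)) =121832 / 663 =183.76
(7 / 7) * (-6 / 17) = -6 / 17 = -0.35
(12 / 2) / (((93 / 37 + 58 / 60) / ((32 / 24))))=8880 / 3863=2.30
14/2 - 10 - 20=-23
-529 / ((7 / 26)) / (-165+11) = 6877 / 539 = 12.76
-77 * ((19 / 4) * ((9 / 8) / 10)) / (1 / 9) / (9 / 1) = -41.15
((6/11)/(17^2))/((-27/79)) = -158/28611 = -0.01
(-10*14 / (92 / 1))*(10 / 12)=-175 / 138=-1.27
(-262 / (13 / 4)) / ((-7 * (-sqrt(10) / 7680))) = -804864 * sqrt(10) / 91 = -27969.27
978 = 978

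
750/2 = 375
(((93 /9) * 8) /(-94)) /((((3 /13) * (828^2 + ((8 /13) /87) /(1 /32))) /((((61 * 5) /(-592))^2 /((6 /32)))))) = -2826676255 /359217283576896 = -0.00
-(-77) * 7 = 539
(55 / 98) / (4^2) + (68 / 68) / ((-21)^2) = 527 / 14112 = 0.04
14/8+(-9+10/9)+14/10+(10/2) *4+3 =3287/180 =18.26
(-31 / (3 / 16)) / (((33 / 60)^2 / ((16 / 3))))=-2914.97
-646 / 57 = -34 / 3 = -11.33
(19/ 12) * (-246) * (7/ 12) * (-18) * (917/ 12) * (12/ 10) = 15001203/ 40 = 375030.08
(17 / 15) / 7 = 17 / 105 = 0.16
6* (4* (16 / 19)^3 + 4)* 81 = 21296520 / 6859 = 3104.90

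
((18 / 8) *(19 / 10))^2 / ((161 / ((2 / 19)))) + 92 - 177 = -10946461 / 128800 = -84.99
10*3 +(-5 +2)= 27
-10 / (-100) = 1 / 10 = 0.10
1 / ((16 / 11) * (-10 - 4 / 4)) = -1 / 16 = -0.06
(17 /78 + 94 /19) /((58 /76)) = 7655 /1131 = 6.77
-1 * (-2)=2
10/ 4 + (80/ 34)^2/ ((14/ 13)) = 30915/ 4046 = 7.64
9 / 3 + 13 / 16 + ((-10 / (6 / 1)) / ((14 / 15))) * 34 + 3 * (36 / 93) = -193531 / 3472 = -55.74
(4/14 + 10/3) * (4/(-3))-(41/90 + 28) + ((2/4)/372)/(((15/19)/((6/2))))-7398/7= -28387063/26040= -1090.13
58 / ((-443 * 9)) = -58 / 3987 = -0.01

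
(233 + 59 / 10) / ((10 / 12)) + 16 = 7567 / 25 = 302.68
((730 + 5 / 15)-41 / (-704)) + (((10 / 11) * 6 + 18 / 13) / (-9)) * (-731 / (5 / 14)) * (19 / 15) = 5560943669 / 2059200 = 2700.54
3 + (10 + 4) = 17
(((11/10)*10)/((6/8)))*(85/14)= 1870/21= 89.05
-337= -337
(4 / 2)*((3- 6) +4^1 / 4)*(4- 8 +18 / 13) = 136 / 13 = 10.46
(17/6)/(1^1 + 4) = 17/30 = 0.57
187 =187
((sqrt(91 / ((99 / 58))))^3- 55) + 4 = -51 + 5278 * sqrt(58058) / 3267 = 338.27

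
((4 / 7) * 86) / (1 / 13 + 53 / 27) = 30186 / 1253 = 24.09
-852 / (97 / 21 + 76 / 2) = -17892 / 895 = -19.99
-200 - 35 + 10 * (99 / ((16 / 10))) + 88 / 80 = 7697 / 20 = 384.85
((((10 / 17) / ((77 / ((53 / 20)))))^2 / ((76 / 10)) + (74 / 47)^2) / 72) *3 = 1426250362717 / 13807970121792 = 0.10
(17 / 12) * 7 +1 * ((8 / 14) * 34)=2465 / 84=29.35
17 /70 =0.24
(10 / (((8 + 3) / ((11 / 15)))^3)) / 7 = 0.00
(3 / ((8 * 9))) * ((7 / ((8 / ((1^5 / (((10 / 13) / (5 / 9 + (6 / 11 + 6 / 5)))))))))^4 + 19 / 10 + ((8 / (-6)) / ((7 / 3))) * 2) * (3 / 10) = 820935036217380892807 / 1377110439936000000000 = 0.60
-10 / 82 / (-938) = 5 / 38458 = 0.00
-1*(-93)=93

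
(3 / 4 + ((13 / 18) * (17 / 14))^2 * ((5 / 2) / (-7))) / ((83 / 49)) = 422587 / 1505952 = 0.28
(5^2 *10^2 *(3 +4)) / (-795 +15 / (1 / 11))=-250 / 9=-27.78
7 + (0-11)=-4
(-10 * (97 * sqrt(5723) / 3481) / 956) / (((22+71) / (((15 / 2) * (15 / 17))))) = -36375 * sqrt(5723) / 1753769572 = -0.00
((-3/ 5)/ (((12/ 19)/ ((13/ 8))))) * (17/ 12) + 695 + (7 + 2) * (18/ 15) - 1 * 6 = 1339417/ 1920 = 697.61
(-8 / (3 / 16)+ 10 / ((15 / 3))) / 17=-122 / 51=-2.39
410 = 410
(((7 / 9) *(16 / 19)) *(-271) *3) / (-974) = 15176 / 27759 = 0.55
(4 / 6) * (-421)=-280.67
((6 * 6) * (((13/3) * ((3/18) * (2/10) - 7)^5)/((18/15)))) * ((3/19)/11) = -24804386893/810000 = -30622.70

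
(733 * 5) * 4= 14660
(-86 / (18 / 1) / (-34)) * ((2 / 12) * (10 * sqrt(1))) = 0.23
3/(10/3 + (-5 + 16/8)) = 9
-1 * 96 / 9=-32 / 3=-10.67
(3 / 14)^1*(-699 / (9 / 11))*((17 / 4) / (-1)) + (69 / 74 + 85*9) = 3199139 / 2072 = 1543.99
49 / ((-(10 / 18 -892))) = 0.05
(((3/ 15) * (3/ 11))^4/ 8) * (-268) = -5427/ 18301250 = -0.00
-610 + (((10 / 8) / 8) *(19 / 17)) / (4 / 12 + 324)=-610.00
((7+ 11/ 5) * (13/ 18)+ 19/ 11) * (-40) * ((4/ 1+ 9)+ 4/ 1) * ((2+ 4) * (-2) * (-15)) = -1024698.18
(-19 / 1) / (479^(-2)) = -4359379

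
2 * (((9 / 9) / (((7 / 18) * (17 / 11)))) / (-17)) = -396 / 2023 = -0.20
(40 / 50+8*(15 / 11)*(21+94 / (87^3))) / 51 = 2775389444 / 615700305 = 4.51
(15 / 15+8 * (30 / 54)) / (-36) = -49 / 324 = -0.15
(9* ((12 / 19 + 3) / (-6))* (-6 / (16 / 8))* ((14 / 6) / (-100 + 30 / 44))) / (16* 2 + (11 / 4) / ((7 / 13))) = -0.01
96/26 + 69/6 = 395/26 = 15.19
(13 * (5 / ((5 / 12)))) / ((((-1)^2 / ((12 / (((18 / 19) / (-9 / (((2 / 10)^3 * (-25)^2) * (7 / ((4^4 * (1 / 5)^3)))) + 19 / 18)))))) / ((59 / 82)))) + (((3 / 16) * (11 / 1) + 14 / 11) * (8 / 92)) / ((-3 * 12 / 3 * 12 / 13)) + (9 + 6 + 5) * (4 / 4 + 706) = 778551469847167 / 52279920000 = 14891.98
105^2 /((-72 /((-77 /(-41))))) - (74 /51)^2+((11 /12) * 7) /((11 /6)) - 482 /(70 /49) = -2659974461 /4265640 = -623.58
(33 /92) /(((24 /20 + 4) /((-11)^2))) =8.35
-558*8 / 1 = -4464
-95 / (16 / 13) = -1235 / 16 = -77.19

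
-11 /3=-3.67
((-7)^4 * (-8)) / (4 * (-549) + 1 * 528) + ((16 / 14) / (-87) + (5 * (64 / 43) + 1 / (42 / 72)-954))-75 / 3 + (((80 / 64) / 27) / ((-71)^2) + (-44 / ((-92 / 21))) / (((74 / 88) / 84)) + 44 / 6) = 4196340104611919 / 80306605083924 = 52.25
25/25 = 1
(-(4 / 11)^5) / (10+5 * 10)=-256 / 2415765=-0.00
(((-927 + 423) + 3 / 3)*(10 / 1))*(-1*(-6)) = -30180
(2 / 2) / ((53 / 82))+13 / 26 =217 / 106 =2.05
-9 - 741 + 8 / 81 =-60742 / 81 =-749.90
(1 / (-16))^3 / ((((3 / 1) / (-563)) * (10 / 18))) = 1689 / 20480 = 0.08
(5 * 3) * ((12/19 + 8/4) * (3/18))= 125/19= 6.58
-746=-746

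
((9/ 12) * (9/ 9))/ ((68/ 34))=3/ 8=0.38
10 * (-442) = -4420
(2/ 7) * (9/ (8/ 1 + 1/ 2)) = 0.30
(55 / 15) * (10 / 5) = 22 / 3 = 7.33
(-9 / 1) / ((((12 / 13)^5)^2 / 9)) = -137858491849 / 764411904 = -180.35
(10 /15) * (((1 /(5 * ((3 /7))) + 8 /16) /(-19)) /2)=-29 /1710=-0.02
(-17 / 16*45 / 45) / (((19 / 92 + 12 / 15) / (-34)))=35.89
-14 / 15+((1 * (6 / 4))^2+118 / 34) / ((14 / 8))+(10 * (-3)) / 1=-49381 / 1785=-27.66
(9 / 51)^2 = 9 / 289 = 0.03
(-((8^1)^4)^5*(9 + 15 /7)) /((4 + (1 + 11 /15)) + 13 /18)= -8093508962340065771520 /4067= -1990044003525956668.68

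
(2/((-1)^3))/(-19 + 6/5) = 10/89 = 0.11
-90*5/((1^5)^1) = -450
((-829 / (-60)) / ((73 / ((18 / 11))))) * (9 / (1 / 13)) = 290979 / 8030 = 36.24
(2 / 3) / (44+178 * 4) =1 / 1134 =0.00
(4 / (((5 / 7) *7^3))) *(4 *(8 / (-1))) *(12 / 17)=-0.37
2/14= 1/7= 0.14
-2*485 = -970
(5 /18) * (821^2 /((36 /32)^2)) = 147937.67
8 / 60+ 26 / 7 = 404 / 105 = 3.85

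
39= 39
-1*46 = -46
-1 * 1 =-1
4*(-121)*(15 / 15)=-484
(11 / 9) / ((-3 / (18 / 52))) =-11 / 78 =-0.14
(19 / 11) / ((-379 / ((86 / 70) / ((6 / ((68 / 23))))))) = -27778 / 10068135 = -0.00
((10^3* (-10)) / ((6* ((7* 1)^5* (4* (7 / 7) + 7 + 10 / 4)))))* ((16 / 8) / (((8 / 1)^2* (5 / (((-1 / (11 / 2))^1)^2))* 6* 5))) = -25 / 494176221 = -0.00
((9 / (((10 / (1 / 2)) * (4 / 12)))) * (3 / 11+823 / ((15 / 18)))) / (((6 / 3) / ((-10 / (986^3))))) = -1466991 / 210888756320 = -0.00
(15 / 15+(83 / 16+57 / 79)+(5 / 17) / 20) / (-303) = -0.02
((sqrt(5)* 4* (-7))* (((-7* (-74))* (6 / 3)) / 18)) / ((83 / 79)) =-1145816* sqrt(5) / 747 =-3429.88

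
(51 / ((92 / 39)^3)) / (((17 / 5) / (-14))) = -6228495 / 389344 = -16.00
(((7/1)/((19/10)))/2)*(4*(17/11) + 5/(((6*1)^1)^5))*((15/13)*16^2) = 740352200/220077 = 3364.06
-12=-12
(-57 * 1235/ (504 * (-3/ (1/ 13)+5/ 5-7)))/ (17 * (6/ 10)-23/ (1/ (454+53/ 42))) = -23465/ 79083828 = -0.00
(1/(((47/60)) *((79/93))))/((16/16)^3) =5580/3713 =1.50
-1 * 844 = -844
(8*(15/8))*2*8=240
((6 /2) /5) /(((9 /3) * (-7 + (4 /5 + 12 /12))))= -1 /26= -0.04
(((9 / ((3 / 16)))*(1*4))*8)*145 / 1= 222720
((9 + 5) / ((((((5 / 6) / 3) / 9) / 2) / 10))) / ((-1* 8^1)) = -1134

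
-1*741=-741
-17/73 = -0.23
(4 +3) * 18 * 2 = 252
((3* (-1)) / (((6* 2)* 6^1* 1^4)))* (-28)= 7 / 6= 1.17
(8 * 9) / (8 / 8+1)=36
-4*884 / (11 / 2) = -7072 / 11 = -642.91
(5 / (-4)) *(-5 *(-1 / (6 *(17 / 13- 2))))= 325 / 216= 1.50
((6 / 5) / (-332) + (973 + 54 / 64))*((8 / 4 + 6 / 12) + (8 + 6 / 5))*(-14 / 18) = -1176866327 / 132800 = -8861.95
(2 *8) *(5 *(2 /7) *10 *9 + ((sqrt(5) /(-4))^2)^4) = 58986775 /28672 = 2057.30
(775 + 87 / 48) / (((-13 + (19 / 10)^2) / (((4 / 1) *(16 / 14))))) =-828600 / 2191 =-378.18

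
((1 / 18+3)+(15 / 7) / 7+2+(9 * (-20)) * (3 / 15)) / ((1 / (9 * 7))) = -27023 / 14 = -1930.21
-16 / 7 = -2.29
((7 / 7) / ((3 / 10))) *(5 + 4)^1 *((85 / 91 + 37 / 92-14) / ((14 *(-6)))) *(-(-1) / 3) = 530105 / 351624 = 1.51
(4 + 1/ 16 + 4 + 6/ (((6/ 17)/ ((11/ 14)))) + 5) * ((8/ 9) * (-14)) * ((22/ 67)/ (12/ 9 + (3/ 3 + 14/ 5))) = -29590/ 1407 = -21.03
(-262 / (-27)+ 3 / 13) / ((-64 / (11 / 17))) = -38357 / 381888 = -0.10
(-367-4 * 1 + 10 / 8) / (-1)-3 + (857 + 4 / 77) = 376931 / 308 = 1223.80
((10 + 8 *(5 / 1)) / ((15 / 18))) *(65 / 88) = 44.32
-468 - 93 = -561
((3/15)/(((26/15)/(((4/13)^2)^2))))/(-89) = -384/33045077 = -0.00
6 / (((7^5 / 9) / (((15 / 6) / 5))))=27 / 16807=0.00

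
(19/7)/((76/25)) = 25/28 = 0.89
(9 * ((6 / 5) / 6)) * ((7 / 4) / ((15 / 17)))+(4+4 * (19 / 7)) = 12899 / 700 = 18.43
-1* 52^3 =-140608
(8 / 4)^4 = 16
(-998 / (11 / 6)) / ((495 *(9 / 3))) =-1996 / 5445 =-0.37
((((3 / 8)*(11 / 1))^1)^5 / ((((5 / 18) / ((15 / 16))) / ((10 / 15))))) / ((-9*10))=-39135393 / 1310720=-29.86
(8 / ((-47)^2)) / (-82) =-4 / 90569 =-0.00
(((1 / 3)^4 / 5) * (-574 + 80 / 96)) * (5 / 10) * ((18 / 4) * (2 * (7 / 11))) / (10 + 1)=-24073 / 65340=-0.37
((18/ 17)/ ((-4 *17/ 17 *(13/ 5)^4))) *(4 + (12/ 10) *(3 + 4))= -34875/ 485537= -0.07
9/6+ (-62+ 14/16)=-477/8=-59.62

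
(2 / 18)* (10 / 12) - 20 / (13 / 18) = -27.60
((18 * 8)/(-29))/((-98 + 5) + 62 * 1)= 144/899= 0.16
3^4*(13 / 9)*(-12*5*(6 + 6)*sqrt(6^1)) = -84240*sqrt(6) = -206345.02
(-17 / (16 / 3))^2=2601 / 256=10.16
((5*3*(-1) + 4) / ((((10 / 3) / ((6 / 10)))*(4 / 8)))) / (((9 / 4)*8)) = -11 / 50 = -0.22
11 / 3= 3.67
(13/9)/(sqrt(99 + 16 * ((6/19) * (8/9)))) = 13 * sqrt(336243)/53091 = 0.14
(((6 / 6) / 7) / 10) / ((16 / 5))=1 / 224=0.00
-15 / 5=-3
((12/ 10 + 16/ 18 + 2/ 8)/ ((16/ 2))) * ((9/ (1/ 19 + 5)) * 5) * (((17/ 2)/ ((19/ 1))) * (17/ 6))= 121669/ 36864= 3.30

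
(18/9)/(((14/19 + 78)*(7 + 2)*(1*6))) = 0.00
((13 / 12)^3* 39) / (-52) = -2197 / 2304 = -0.95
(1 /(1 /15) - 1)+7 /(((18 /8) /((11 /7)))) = 170 /9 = 18.89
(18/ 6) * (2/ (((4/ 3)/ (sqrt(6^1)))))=9 * sqrt(6)/ 2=11.02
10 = 10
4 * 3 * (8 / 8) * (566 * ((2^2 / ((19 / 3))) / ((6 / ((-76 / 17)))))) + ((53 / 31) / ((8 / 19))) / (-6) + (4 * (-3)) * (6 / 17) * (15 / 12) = -3202.21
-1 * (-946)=946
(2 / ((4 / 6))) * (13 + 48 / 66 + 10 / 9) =1469 / 33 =44.52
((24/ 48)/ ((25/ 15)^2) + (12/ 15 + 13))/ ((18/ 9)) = 699/ 100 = 6.99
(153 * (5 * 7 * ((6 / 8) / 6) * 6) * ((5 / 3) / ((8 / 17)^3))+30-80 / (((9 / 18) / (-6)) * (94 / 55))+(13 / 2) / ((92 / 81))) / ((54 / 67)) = 1068451966693 / 13283328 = 80435.56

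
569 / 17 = 33.47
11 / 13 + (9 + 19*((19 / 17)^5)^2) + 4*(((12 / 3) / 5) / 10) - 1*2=43209781953712821 / 655198017645925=65.95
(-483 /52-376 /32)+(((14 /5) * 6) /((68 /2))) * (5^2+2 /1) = -17011 /2210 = -7.70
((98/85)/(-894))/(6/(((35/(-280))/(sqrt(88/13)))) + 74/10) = 23569/38382571797 + 7840* sqrt(286)/12794190599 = 0.00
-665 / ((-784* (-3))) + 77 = 25777 / 336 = 76.72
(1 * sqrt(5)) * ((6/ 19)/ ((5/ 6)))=36 * sqrt(5)/ 95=0.85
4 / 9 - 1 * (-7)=67 / 9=7.44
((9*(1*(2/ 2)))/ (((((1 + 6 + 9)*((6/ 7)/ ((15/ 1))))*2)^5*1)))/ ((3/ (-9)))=-1418090625/ 1073741824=-1.32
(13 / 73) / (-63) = -13 / 4599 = -0.00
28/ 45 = 0.62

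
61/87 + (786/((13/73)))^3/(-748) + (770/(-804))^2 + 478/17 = -221322832078763852545/1925403546924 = -114948802.52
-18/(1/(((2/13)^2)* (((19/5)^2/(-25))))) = 25992/105625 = 0.25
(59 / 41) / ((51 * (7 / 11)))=649 / 14637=0.04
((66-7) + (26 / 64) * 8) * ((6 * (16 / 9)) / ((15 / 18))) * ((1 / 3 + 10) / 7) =41168 / 35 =1176.23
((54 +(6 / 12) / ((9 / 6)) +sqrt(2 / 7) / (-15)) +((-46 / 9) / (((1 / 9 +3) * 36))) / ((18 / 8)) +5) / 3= 67261 / 3402 - sqrt(14) / 315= 19.76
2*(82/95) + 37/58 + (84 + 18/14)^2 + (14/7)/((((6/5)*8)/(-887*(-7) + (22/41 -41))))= 568609134223/66417540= 8561.13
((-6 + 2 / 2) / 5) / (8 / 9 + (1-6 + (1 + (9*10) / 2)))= -9 / 377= -0.02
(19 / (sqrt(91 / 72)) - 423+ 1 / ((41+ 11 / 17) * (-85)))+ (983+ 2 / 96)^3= 114 * sqrt(182) / 91+ 30990865181472439 / 32624640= 949922075.24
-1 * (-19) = 19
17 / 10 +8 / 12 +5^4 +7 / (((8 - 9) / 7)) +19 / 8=69689 / 120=580.74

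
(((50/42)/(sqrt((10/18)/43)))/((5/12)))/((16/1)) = 1.57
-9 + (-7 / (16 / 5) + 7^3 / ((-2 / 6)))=-16643 / 16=-1040.19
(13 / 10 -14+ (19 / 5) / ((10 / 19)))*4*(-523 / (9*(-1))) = -286604 / 225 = -1273.80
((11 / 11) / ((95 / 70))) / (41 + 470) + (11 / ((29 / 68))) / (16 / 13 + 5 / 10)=26976986 / 1810035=14.90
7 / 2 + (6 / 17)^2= 2095 / 578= 3.62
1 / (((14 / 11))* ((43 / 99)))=1089 / 602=1.81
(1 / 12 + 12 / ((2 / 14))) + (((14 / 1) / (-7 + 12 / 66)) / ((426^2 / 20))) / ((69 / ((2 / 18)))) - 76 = 13664461649 / 1690448940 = 8.08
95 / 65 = 19 / 13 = 1.46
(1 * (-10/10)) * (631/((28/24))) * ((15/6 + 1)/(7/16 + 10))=-30288/167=-181.37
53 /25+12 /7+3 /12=2859 /700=4.08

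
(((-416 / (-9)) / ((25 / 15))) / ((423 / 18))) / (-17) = -832 / 11985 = -0.07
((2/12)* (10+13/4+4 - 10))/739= 29/17736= 0.00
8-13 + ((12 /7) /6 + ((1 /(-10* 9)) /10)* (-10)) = -4.70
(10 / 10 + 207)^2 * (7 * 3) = 908544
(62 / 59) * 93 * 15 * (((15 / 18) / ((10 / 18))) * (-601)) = -77970735 / 59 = -1321537.88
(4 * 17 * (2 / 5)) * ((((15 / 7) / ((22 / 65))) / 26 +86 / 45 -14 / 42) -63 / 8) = -2852753 / 17325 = -164.66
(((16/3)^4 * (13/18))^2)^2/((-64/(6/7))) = -1029018471658629890048/659002251789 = -1561479446.94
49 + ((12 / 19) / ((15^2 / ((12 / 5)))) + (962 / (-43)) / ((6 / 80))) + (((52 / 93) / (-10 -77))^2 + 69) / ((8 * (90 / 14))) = -119351084962732709 / 481358858193000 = -247.95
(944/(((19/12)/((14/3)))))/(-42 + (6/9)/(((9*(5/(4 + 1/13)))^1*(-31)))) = -719016480/10854301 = -66.24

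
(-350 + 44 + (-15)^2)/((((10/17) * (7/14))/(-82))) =112914/5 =22582.80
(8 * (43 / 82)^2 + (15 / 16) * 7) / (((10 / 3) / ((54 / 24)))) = 5.91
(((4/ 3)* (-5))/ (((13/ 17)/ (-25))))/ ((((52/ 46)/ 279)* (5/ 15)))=27272250/ 169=161374.26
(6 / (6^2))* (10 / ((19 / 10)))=50 / 57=0.88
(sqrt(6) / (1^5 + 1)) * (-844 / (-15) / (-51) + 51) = 38171 * sqrt(6) / 1530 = 61.11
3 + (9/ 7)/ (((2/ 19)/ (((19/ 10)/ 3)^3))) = 256321/ 42000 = 6.10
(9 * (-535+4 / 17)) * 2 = -163638 / 17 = -9625.76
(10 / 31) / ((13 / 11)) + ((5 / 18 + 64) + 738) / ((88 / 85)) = 775.20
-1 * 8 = -8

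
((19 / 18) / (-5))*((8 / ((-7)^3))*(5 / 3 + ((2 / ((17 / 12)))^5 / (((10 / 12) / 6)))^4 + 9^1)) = 1539470698061178554955586340463448448 / 117621397053009903531128833940625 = 13088.36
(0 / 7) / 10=0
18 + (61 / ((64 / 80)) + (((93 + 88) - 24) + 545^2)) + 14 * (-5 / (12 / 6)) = 1188965 / 4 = 297241.25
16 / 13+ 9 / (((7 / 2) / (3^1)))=814 / 91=8.95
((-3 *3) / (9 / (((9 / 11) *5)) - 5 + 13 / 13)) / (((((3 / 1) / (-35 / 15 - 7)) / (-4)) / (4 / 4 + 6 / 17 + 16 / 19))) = 397040 / 2907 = 136.58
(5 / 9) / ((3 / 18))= 10 / 3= 3.33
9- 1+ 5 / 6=8.83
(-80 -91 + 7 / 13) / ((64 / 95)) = -26315 / 104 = -253.03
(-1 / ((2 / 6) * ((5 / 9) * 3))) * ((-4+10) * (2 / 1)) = -108 / 5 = -21.60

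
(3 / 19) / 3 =1 / 19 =0.05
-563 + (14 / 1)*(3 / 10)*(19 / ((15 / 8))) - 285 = -20136 / 25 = -805.44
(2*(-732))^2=2143296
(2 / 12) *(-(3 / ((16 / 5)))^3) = -0.14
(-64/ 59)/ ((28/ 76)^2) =-23104/ 2891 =-7.99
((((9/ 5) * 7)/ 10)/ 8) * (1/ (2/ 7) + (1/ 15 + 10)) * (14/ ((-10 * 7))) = -8547/ 20000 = -0.43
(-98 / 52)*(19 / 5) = -931 / 130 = -7.16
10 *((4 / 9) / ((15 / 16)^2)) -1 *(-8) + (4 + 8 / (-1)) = 3668 / 405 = 9.06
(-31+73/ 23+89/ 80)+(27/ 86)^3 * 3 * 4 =-3853682491/ 146292880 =-26.34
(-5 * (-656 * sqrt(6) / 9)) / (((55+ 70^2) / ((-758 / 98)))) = -248624 * sqrt(6) / 437031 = -1.39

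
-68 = -68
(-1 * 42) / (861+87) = -7 / 158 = -0.04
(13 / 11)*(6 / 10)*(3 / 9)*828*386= 4154904 / 55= 75543.71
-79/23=-3.43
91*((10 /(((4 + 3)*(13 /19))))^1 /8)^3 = 857375 /529984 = 1.62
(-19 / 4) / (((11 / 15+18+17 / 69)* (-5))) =1311 / 26192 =0.05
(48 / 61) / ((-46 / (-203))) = 4872 / 1403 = 3.47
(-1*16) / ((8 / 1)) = -2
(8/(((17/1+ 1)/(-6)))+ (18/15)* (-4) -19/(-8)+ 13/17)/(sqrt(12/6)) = -8827* sqrt(2)/4080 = -3.06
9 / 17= 0.53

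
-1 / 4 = -0.25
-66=-66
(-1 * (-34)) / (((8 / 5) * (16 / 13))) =17.27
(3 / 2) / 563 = 3 / 1126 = 0.00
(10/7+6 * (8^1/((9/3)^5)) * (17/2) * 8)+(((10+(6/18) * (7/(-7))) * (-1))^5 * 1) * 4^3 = -9188969474/1701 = -5402098.46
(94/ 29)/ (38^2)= 47/ 20938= 0.00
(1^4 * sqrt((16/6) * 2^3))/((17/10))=80 * sqrt(3)/51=2.72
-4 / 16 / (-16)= 1 / 64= 0.02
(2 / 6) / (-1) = -1 / 3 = -0.33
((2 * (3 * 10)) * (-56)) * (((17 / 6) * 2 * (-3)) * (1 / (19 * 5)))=601.26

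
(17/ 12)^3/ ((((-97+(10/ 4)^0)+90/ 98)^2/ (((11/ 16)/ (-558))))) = -129757243/ 334875473455104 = -0.00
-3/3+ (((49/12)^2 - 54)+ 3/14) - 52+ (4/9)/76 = -1725715/19152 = -90.11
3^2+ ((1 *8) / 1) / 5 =53 / 5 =10.60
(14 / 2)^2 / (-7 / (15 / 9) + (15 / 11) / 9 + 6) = 1155 / 46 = 25.11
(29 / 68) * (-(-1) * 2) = 0.85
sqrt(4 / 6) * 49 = 49 * sqrt(6) / 3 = 40.01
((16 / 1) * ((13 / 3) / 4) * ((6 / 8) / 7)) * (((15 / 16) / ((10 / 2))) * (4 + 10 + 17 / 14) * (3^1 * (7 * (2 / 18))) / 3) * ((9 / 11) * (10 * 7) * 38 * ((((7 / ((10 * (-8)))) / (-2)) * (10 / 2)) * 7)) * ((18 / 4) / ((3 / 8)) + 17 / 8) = 4369606605 / 22528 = 193963.36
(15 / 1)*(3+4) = 105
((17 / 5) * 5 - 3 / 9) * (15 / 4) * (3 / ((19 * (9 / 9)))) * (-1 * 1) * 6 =-1125 / 19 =-59.21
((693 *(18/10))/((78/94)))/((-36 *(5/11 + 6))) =-119427/18460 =-6.47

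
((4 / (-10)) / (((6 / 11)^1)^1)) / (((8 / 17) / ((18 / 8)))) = -561 / 160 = -3.51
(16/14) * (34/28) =68/49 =1.39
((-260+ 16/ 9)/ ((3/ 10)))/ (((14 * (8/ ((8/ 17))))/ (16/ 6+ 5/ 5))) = -18260/ 1377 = -13.26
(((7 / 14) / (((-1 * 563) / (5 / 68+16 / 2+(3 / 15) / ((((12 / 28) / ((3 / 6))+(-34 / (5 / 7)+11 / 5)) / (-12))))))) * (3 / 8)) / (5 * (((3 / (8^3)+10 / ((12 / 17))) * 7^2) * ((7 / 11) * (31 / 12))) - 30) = -744424992 / 1561660220423675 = -0.00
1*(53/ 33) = 53/ 33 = 1.61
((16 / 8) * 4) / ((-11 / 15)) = -120 / 11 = -10.91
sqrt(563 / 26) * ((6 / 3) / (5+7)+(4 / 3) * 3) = 25 * sqrt(14638) / 156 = 19.39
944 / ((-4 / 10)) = -2360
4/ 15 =0.27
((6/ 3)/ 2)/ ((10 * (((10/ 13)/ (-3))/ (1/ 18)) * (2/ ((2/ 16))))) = -13/ 9600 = -0.00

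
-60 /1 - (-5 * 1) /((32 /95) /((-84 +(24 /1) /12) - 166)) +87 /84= -52363 /14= -3740.21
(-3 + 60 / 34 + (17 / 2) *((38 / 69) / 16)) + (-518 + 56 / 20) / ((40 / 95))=-114911089 / 93840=-1224.54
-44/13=-3.38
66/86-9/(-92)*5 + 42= 171123/3956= 43.26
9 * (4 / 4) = 9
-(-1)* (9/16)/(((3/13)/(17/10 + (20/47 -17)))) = -272649/7520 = -36.26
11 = 11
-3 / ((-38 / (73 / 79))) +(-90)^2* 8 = 194529819 / 3002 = 64800.07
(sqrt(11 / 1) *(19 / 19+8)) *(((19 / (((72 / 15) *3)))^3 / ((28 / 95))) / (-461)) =-81450625 *sqrt(11) / 535320576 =-0.50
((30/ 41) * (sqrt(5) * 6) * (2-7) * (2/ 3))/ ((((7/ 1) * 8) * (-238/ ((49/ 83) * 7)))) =525 * sqrt(5)/ 115702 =0.01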